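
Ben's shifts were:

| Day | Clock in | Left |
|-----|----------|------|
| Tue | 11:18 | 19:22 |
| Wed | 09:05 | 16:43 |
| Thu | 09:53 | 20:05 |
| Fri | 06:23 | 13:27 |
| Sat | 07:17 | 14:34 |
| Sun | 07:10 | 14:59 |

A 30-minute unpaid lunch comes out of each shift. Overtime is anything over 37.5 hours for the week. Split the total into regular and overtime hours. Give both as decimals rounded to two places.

Tue: 11:18–19:22 = 8 h 4 min; less 30 min break → 7 h 34 min
Wed: 09:05–16:43 = 7 h 38 min; less 30 min break → 7 h 8 min
Thu: 09:53–20:05 = 10 h 12 min; less 30 min break → 9 h 42 min
Fri: 06:23–13:27 = 7 h 4 min; less 30 min break → 6 h 34 min
Sat: 07:17–14:34 = 7 h 17 min; less 30 min break → 6 h 47 min
Sun: 07:10–14:59 = 7 h 49 min; less 30 min break → 7 h 19 min
Total worked: 45 h 4 min = 45.07 h.
Threshold 37.5 h → overtime 7 h 34 min, regular 37 h 30 min.

Regular 37.50 hours, overtime 7.57 hours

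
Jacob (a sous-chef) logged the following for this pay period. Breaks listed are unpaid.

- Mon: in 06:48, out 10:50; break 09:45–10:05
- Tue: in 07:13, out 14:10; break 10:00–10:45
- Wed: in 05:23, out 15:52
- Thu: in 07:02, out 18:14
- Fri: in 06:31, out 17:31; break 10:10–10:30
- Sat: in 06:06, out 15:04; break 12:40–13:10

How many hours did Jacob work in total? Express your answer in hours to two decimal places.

50.72 hours

Mon: 06:48–10:50 = 4 h 2 min; less 20 min break → 3 h 42 min
Tue: 07:13–14:10 = 6 h 57 min; less 45 min break → 6 h 12 min
Wed: 05:23–15:52 = 10 h 29 min
Thu: 07:02–18:14 = 11 h 12 min
Fri: 06:31–17:31 = 11 h 0 min; less 20 min break → 10 h 40 min
Sat: 06:06–15:04 = 8 h 58 min; less 30 min break → 8 h 28 min
Total: 3 h 42 min + 6 h 12 min + 10 h 29 min + 11 h 12 min + 10 h 40 min + 8 h 28 min = 50 h 43 min.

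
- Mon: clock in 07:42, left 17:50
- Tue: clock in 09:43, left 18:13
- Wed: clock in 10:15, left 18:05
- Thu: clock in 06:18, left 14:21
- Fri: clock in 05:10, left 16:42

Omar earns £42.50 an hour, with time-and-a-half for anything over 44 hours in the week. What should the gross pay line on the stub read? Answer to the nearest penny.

£2000.69

Mon: 07:42–17:50 = 10 h 8 min
Tue: 09:43–18:13 = 8 h 30 min
Wed: 10:15–18:05 = 7 h 50 min
Thu: 06:18–14:21 = 8 h 3 min
Fri: 05:10–16:42 = 11 h 32 min
Total worked: 46 h 3 min = 2763 min.
Regular 44 h 0 min = 2640 min at £42.50/h; overtime 2 h 3 min = 123 min at £63.75/h.
Pay = (2640 × £42.50 + 123 × £63.75) ÷ 60 = £2000.69.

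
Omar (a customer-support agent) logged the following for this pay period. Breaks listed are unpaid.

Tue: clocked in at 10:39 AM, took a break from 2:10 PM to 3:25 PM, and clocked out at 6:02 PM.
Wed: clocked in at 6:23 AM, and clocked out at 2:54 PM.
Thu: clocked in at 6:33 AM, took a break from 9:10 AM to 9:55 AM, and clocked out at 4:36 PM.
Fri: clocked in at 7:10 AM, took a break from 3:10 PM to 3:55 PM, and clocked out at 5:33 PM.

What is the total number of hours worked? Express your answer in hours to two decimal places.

33.58 hours

Tue: 10:39 AM–6:02 PM = 7 h 23 min; less 75 min break → 6 h 8 min
Wed: 6:23 AM–2:54 PM = 8 h 31 min
Thu: 6:33 AM–4:36 PM = 10 h 3 min; less 45 min break → 9 h 18 min
Fri: 7:10 AM–5:33 PM = 10 h 23 min; less 45 min break → 9 h 38 min
Total: 6 h 8 min + 8 h 31 min + 9 h 18 min + 9 h 38 min = 33 h 35 min.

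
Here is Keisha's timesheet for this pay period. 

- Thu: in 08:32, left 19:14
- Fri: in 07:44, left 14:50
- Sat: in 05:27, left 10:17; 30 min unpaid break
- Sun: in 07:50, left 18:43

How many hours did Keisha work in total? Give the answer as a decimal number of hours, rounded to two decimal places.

33.02 hours

Thu: 08:32–19:14 = 10 h 42 min
Fri: 07:44–14:50 = 7 h 6 min
Sat: 05:27–10:17 = 4 h 50 min; less 30 min break → 4 h 20 min
Sun: 07:50–18:43 = 10 h 53 min
Total: 10 h 42 min + 7 h 6 min + 4 h 20 min + 10 h 53 min = 33 h 1 min.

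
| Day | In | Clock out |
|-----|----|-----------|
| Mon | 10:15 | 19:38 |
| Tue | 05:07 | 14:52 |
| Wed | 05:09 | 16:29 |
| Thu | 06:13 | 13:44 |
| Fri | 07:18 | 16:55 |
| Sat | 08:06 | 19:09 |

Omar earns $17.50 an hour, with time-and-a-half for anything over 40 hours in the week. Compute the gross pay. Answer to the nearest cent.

$1189.56

Mon: 10:15–19:38 = 9 h 23 min
Tue: 05:07–14:52 = 9 h 45 min
Wed: 05:09–16:29 = 11 h 20 min
Thu: 06:13–13:44 = 7 h 31 min
Fri: 07:18–16:55 = 9 h 37 min
Sat: 08:06–19:09 = 11 h 3 min
Total worked: 58 h 39 min = 3519 min.
Regular 40 h 0 min = 2400 min at $17.50/h; overtime 18 h 39 min = 1119 min at $26.25/h.
Pay = (2400 × $17.50 + 1119 × $26.25) ÷ 60 = $1189.56.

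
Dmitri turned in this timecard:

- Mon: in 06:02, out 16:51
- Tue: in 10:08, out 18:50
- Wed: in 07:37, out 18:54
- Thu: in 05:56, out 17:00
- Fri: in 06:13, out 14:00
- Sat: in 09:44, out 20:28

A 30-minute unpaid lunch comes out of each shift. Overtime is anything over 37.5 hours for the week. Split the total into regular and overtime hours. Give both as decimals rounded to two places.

Mon: 06:02–16:51 = 10 h 49 min; less 30 min break → 10 h 19 min
Tue: 10:08–18:50 = 8 h 42 min; less 30 min break → 8 h 12 min
Wed: 07:37–18:54 = 11 h 17 min; less 30 min break → 10 h 47 min
Thu: 05:56–17:00 = 11 h 4 min; less 30 min break → 10 h 34 min
Fri: 06:13–14:00 = 7 h 47 min; less 30 min break → 7 h 17 min
Sat: 09:44–20:28 = 10 h 44 min; less 30 min break → 10 h 14 min
Total worked: 57 h 23 min = 57.38 h.
Threshold 37.5 h → overtime 19 h 53 min, regular 37 h 30 min.

Regular 37.50 hours, overtime 19.88 hours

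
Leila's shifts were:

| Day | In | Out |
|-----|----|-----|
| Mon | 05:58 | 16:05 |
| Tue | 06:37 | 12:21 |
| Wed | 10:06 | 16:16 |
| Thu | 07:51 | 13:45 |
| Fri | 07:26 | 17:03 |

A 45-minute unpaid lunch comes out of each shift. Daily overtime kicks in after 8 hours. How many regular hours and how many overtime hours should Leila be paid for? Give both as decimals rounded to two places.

Regular 31.55 hours, overtime 2.23 hours

Mon: 05:58–16:05 = 10 h 7 min; less 45 min break → 9 h 22 min
Tue: 06:37–12:21 = 5 h 44 min; less 45 min break → 4 h 59 min
Wed: 10:06–16:16 = 6 h 10 min; less 45 min break → 5 h 25 min
Thu: 07:51–13:45 = 5 h 54 min; less 45 min break → 5 h 9 min
Fri: 07:26–17:03 = 9 h 37 min; less 45 min break → 8 h 52 min
Mon reg 8 h 0 min / OT 1 h 22 min; Tue reg 4 h 59 min / OT 0 h 0 min; Wed reg 5 h 25 min / OT 0 h 0 min; Thu reg 5 h 9 min / OT 0 h 0 min; Fri reg 8 h 0 min / OT 0 h 52 min.
Totals: regular 31 h 33 min, overtime 2 h 14 min.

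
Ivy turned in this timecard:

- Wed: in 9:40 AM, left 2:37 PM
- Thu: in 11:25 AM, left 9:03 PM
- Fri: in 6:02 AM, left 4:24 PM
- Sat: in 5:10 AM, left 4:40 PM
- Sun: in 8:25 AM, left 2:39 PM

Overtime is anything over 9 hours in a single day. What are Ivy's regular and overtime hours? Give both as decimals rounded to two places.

Wed: 9:40 AM–2:37 PM = 4 h 57 min
Thu: 11:25 AM–9:03 PM = 9 h 38 min
Fri: 6:02 AM–4:24 PM = 10 h 22 min
Sat: 5:10 AM–4:40 PM = 11 h 30 min
Sun: 8:25 AM–2:39 PM = 6 h 14 min
Wed reg 4 h 57 min / OT 0 h 0 min; Thu reg 9 h 0 min / OT 0 h 38 min; Fri reg 9 h 0 min / OT 1 h 22 min; Sat reg 9 h 0 min / OT 2 h 30 min; Sun reg 6 h 14 min / OT 0 h 0 min.
Totals: regular 38 h 11 min, overtime 4 h 30 min.

Regular 38.18 hours, overtime 4.50 hours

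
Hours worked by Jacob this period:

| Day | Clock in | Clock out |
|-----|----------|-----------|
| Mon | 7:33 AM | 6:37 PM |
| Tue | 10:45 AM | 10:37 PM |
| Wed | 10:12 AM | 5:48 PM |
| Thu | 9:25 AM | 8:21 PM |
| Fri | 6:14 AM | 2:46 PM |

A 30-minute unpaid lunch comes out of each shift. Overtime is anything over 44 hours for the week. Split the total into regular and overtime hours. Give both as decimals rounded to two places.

Regular 44.00 hours, overtime 3.50 hours

Mon: 7:33 AM–6:37 PM = 11 h 4 min; less 30 min break → 10 h 34 min
Tue: 10:45 AM–10:37 PM = 11 h 52 min; less 30 min break → 11 h 22 min
Wed: 10:12 AM–5:48 PM = 7 h 36 min; less 30 min break → 7 h 6 min
Thu: 9:25 AM–8:21 PM = 10 h 56 min; less 30 min break → 10 h 26 min
Fri: 6:14 AM–2:46 PM = 8 h 32 min; less 30 min break → 8 h 2 min
Total worked: 47 h 30 min = 47.50 h.
Threshold 44 h → overtime 3 h 30 min, regular 44 h 0 min.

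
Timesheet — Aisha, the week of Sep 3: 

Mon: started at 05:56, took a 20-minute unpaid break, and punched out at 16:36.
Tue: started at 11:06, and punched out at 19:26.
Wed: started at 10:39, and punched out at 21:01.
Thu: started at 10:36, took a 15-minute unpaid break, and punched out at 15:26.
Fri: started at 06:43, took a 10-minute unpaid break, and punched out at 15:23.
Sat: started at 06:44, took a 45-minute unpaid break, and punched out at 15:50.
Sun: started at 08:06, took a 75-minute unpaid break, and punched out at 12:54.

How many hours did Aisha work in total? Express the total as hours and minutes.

Mon: 05:56–16:36 = 10 h 40 min; less 20 min break → 10 h 20 min
Tue: 11:06–19:26 = 8 h 20 min
Wed: 10:39–21:01 = 10 h 22 min
Thu: 10:36–15:26 = 4 h 50 min; less 15 min break → 4 h 35 min
Fri: 06:43–15:23 = 8 h 40 min; less 10 min break → 8 h 30 min
Sat: 06:44–15:50 = 9 h 6 min; less 45 min break → 8 h 21 min
Sun: 08:06–12:54 = 4 h 48 min; less 75 min break → 3 h 33 min
Total: 10 h 20 min + 8 h 20 min + 10 h 22 min + 4 h 35 min + 8 h 30 min + 8 h 21 min + 3 h 33 min = 54 h 1 min.

54 h 1 min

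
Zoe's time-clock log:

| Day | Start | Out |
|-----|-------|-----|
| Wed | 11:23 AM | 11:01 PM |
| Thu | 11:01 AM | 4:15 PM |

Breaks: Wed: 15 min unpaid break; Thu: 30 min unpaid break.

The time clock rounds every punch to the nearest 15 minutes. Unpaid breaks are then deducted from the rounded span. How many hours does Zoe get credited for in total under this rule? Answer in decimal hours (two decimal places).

Wed: in 11:23 AM→11:30 AM, out 11:01 PM→11:00 PM; 11 h 30 min − 15 min = 11 h 15 min
Thu: in 11:01 AM→11:00 AM, out 4:15 PM→4:15 PM; 5 h 15 min − 30 min = 4 h 45 min
Total credited: 16 h 0 min.

16.00 hours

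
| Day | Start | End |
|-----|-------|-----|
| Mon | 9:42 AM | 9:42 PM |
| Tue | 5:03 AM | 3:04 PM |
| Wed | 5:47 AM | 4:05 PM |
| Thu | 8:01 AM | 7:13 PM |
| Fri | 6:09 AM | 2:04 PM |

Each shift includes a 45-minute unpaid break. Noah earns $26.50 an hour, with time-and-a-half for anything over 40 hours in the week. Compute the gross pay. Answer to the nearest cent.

$1365.41

Mon: 9:42 AM–9:42 PM = 12 h 0 min; less 45 min break → 11 h 15 min
Tue: 5:03 AM–3:04 PM = 10 h 1 min; less 45 min break → 9 h 16 min
Wed: 5:47 AM–4:05 PM = 10 h 18 min; less 45 min break → 9 h 33 min
Thu: 8:01 AM–7:13 PM = 11 h 12 min; less 45 min break → 10 h 27 min
Fri: 6:09 AM–2:04 PM = 7 h 55 min; less 45 min break → 7 h 10 min
Total worked: 47 h 41 min = 2861 min.
Regular 40 h 0 min = 2400 min at $26.50/h; overtime 7 h 41 min = 461 min at $39.75/h.
Pay = (2400 × $26.50 + 461 × $39.75) ÷ 60 = $1365.41.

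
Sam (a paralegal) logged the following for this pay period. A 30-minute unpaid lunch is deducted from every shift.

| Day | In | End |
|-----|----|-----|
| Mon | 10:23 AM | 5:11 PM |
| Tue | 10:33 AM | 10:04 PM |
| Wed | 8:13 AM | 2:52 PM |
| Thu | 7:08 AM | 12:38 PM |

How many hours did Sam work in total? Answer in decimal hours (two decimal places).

Mon: 10:23 AM–5:11 PM = 6 h 48 min; less 30 min break → 6 h 18 min
Tue: 10:33 AM–10:04 PM = 11 h 31 min; less 30 min break → 11 h 1 min
Wed: 8:13 AM–2:52 PM = 6 h 39 min; less 30 min break → 6 h 9 min
Thu: 7:08 AM–12:38 PM = 5 h 30 min; less 30 min break → 5 h 0 min
Total: 6 h 18 min + 11 h 1 min + 6 h 9 min + 5 h 0 min = 28 h 28 min.

28.47 hours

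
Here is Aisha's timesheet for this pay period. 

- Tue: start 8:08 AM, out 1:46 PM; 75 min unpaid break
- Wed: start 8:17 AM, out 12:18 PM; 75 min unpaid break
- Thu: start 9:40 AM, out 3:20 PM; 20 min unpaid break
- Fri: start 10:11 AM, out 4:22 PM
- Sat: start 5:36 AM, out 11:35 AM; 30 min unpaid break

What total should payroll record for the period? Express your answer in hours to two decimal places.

24.15 hours

Tue: 8:08 AM–1:46 PM = 5 h 38 min; less 75 min break → 4 h 23 min
Wed: 8:17 AM–12:18 PM = 4 h 1 min; less 75 min break → 2 h 46 min
Thu: 9:40 AM–3:20 PM = 5 h 40 min; less 20 min break → 5 h 20 min
Fri: 10:11 AM–4:22 PM = 6 h 11 min
Sat: 5:36 AM–11:35 AM = 5 h 59 min; less 30 min break → 5 h 29 min
Total: 4 h 23 min + 2 h 46 min + 5 h 20 min + 6 h 11 min + 5 h 29 min = 24 h 9 min.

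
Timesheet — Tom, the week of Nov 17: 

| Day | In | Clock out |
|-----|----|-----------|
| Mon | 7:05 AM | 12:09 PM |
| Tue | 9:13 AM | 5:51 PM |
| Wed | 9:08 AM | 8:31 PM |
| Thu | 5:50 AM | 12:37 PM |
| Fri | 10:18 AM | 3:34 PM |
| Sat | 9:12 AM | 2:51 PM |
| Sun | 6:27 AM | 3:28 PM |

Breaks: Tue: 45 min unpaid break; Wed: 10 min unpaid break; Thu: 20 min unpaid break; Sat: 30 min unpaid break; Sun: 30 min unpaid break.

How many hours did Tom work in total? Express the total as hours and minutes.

Mon: 7:05 AM–12:09 PM = 5 h 4 min
Tue: 9:13 AM–5:51 PM = 8 h 38 min; less 45 min break → 7 h 53 min
Wed: 9:08 AM–8:31 PM = 11 h 23 min; less 10 min break → 11 h 13 min
Thu: 5:50 AM–12:37 PM = 6 h 47 min; less 20 min break → 6 h 27 min
Fri: 10:18 AM–3:34 PM = 5 h 16 min
Sat: 9:12 AM–2:51 PM = 5 h 39 min; less 30 min break → 5 h 9 min
Sun: 6:27 AM–3:28 PM = 9 h 1 min; less 30 min break → 8 h 31 min
Total: 5 h 4 min + 7 h 53 min + 11 h 13 min + 6 h 27 min + 5 h 16 min + 5 h 9 min + 8 h 31 min = 49 h 33 min.

49 h 33 min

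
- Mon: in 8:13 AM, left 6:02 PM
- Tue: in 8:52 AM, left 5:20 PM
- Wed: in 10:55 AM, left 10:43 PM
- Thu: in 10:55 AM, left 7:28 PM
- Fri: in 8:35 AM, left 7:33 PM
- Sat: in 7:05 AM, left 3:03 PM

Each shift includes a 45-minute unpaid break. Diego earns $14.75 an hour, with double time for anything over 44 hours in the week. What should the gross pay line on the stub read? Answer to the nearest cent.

Mon: 8:13 AM–6:02 PM = 9 h 49 min; less 45 min break → 9 h 4 min
Tue: 8:52 AM–5:20 PM = 8 h 28 min; less 45 min break → 7 h 43 min
Wed: 10:55 AM–10:43 PM = 11 h 48 min; less 45 min break → 11 h 3 min
Thu: 10:55 AM–7:28 PM = 8 h 33 min; less 45 min break → 7 h 48 min
Fri: 8:35 AM–7:33 PM = 10 h 58 min; less 45 min break → 10 h 13 min
Sat: 7:05 AM–3:03 PM = 7 h 58 min; less 45 min break → 7 h 13 min
Total worked: 53 h 4 min = 3184 min.
Regular 44 h 0 min = 2640 min at $14.75/h; overtime 9 h 4 min = 544 min at $29.50/h.
Pay = (2640 × $14.75 + 544 × $29.50) ÷ 60 = $916.47.

$916.47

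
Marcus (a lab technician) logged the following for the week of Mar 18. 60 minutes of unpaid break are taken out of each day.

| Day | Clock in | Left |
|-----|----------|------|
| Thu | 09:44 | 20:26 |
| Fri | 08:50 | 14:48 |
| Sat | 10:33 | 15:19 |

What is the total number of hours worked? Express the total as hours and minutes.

18 h 26 min

Thu: 09:44–20:26 = 10 h 42 min; less 60 min break → 9 h 42 min
Fri: 08:50–14:48 = 5 h 58 min; less 60 min break → 4 h 58 min
Sat: 10:33–15:19 = 4 h 46 min; less 60 min break → 3 h 46 min
Total: 9 h 42 min + 4 h 58 min + 3 h 46 min = 18 h 26 min.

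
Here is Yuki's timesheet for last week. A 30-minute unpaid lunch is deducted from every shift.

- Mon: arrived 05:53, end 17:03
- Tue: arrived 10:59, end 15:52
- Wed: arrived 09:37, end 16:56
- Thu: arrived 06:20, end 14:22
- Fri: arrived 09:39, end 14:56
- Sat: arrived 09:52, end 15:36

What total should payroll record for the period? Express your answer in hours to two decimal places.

Mon: 05:53–17:03 = 11 h 10 min; less 30 min break → 10 h 40 min
Tue: 10:59–15:52 = 4 h 53 min; less 30 min break → 4 h 23 min
Wed: 09:37–16:56 = 7 h 19 min; less 30 min break → 6 h 49 min
Thu: 06:20–14:22 = 8 h 2 min; less 30 min break → 7 h 32 min
Fri: 09:39–14:56 = 5 h 17 min; less 30 min break → 4 h 47 min
Sat: 09:52–15:36 = 5 h 44 min; less 30 min break → 5 h 14 min
Total: 10 h 40 min + 4 h 23 min + 6 h 49 min + 7 h 32 min + 4 h 47 min + 5 h 14 min = 39 h 25 min.

39.42 hours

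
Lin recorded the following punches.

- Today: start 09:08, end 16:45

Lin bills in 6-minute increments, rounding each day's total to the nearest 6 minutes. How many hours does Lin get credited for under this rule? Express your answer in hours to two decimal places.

Today: 09:08–16:45 = 7 h 37 min → rounds to 7 h 36 min

7.60 hours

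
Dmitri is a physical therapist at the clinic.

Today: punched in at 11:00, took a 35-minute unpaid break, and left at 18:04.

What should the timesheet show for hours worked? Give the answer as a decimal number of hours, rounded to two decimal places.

6.48 hours

Today: 11:00–18:04 = 7 h 4 min; less 35 min break → 6 h 29 min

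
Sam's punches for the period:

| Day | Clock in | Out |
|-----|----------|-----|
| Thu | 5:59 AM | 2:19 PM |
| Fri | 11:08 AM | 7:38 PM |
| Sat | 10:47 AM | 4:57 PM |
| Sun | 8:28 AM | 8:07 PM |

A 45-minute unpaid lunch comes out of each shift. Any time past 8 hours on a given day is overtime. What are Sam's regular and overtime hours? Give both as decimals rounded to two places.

Thu: 5:59 AM–2:19 PM = 8 h 20 min; less 45 min break → 7 h 35 min
Fri: 11:08 AM–7:38 PM = 8 h 30 min; less 45 min break → 7 h 45 min
Sat: 10:47 AM–4:57 PM = 6 h 10 min; less 45 min break → 5 h 25 min
Sun: 8:28 AM–8:07 PM = 11 h 39 min; less 45 min break → 10 h 54 min
Thu reg 7 h 35 min / OT 0 h 0 min; Fri reg 7 h 45 min / OT 0 h 0 min; Sat reg 5 h 25 min / OT 0 h 0 min; Sun reg 8 h 0 min / OT 2 h 54 min.
Totals: regular 28 h 45 min, overtime 2 h 54 min.

Regular 28.75 hours, overtime 2.90 hours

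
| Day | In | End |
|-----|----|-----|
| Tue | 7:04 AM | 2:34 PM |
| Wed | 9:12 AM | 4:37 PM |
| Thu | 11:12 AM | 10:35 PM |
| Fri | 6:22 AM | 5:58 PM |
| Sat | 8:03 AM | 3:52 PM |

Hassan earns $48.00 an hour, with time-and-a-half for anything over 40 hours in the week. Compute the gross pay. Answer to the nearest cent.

$2331.60

Tue: 7:04 AM–2:34 PM = 7 h 30 min
Wed: 9:12 AM–4:37 PM = 7 h 25 min
Thu: 11:12 AM–10:35 PM = 11 h 23 min
Fri: 6:22 AM–5:58 PM = 11 h 36 min
Sat: 8:03 AM–3:52 PM = 7 h 49 min
Total worked: 45 h 43 min = 2743 min.
Regular 40 h 0 min = 2400 min at $48.00/h; overtime 5 h 43 min = 343 min at $72.00/h.
Pay = (2400 × $48.00 + 343 × $72.00) ÷ 60 = $2331.60.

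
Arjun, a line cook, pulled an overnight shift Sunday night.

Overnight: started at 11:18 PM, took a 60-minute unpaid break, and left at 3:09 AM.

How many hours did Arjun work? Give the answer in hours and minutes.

2 h 51 min

Overnight: 11:18 PM → midnight = 0 h 42 min; midnight → 3:09 AM = 3 h 9 min; span 3 h 51 min; less 60 min break → 2 h 51 min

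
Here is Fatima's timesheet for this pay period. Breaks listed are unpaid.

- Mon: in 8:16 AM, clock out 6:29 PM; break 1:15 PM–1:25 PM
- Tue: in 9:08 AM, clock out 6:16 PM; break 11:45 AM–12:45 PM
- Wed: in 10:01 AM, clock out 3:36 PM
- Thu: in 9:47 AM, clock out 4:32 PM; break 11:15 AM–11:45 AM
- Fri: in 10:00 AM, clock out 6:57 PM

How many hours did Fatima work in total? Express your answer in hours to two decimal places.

Mon: 8:16 AM–6:29 PM = 10 h 13 min; less 10 min break → 10 h 3 min
Tue: 9:08 AM–6:16 PM = 9 h 8 min; less 60 min break → 8 h 8 min
Wed: 10:01 AM–3:36 PM = 5 h 35 min
Thu: 9:47 AM–4:32 PM = 6 h 45 min; less 30 min break → 6 h 15 min
Fri: 10:00 AM–6:57 PM = 8 h 57 min
Total: 10 h 3 min + 8 h 8 min + 5 h 35 min + 6 h 15 min + 8 h 57 min = 38 h 58 min.

38.97 hours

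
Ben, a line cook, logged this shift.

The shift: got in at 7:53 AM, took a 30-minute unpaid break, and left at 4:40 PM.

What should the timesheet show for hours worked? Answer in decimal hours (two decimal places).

8.28 hours

The shift: 7:53 AM–4:40 PM = 8 h 47 min; less 30 min break → 8 h 17 min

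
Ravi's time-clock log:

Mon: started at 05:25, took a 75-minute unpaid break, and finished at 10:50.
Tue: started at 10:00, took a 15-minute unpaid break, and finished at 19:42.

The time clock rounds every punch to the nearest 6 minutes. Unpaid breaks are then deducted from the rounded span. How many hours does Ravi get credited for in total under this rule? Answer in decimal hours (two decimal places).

Mon: in 05:25→05:24, out 10:50→10:48; 5 h 24 min − 75 min = 4 h 9 min
Tue: in 10:00→10:00, out 19:42→19:42; 9 h 42 min − 15 min = 9 h 27 min
Total credited: 13 h 36 min.

13.60 hours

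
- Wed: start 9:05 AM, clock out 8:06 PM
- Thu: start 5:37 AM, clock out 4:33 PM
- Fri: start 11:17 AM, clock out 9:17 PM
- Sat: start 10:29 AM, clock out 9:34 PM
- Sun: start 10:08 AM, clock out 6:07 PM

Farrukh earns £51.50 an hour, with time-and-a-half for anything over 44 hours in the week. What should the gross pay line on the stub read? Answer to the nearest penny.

Wed: 9:05 AM–8:06 PM = 11 h 1 min
Thu: 5:37 AM–4:33 PM = 10 h 56 min
Fri: 11:17 AM–9:17 PM = 10 h 0 min
Sat: 10:29 AM–9:34 PM = 11 h 5 min
Sun: 10:08 AM–6:07 PM = 7 h 59 min
Total worked: 51 h 1 min = 3061 min.
Regular 44 h 0 min = 2640 min at £51.50/h; overtime 7 h 1 min = 421 min at £77.25/h.
Pay = (2640 × £51.50 + 421 × £77.25) ÷ 60 = £2808.04.

£2808.04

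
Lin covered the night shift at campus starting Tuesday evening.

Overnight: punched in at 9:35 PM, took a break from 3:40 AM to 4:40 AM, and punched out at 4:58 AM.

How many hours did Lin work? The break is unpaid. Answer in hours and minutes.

Overnight: 9:35 PM → midnight = 2 h 25 min; midnight → 4:58 AM = 4 h 58 min; span 7 h 23 min; less 60 min break → 6 h 23 min

6 h 23 min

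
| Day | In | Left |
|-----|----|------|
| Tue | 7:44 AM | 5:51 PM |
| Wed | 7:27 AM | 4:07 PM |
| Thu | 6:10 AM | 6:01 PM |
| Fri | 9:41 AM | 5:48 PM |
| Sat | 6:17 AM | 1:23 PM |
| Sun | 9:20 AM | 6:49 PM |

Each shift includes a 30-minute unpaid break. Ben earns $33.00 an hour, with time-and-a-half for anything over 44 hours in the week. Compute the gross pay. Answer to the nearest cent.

$1864.50

Tue: 7:44 AM–5:51 PM = 10 h 7 min; less 30 min break → 9 h 37 min
Wed: 7:27 AM–4:07 PM = 8 h 40 min; less 30 min break → 8 h 10 min
Thu: 6:10 AM–6:01 PM = 11 h 51 min; less 30 min break → 11 h 21 min
Fri: 9:41 AM–5:48 PM = 8 h 7 min; less 30 min break → 7 h 37 min
Sat: 6:17 AM–1:23 PM = 7 h 6 min; less 30 min break → 6 h 36 min
Sun: 9:20 AM–6:49 PM = 9 h 29 min; less 30 min break → 8 h 59 min
Total worked: 52 h 20 min = 3140 min.
Regular 44 h 0 min = 2640 min at $33.00/h; overtime 8 h 20 min = 500 min at $49.50/h.
Pay = (2640 × $33.00 + 500 × $49.50) ÷ 60 = $1864.50.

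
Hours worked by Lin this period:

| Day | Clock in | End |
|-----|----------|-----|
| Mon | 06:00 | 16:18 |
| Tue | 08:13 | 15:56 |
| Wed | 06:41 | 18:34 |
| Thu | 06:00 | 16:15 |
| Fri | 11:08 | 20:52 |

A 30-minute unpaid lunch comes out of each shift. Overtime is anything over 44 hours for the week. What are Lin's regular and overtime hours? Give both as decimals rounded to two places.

Regular 44.00 hours, overtime 3.38 hours

Mon: 06:00–16:18 = 10 h 18 min; less 30 min break → 9 h 48 min
Tue: 08:13–15:56 = 7 h 43 min; less 30 min break → 7 h 13 min
Wed: 06:41–18:34 = 11 h 53 min; less 30 min break → 11 h 23 min
Thu: 06:00–16:15 = 10 h 15 min; less 30 min break → 9 h 45 min
Fri: 11:08–20:52 = 9 h 44 min; less 30 min break → 9 h 14 min
Total worked: 47 h 23 min = 47.38 h.
Threshold 44 h → overtime 3 h 23 min, regular 44 h 0 min.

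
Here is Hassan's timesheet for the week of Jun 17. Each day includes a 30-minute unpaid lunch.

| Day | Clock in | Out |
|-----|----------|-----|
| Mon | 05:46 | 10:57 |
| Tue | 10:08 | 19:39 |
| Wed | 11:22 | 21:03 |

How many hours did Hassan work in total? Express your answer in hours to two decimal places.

22.88 hours

Mon: 05:46–10:57 = 5 h 11 min; less 30 min break → 4 h 41 min
Tue: 10:08–19:39 = 9 h 31 min; less 30 min break → 9 h 1 min
Wed: 11:22–21:03 = 9 h 41 min; less 30 min break → 9 h 11 min
Total: 4 h 41 min + 9 h 1 min + 9 h 11 min = 22 h 53 min.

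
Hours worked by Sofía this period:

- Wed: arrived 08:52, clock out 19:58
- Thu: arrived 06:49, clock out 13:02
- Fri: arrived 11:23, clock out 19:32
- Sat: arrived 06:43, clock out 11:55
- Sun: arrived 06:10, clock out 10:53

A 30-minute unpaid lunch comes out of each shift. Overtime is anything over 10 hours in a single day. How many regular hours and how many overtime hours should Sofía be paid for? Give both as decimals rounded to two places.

Wed: 08:52–19:58 = 11 h 6 min; less 30 min break → 10 h 36 min
Thu: 06:49–13:02 = 6 h 13 min; less 30 min break → 5 h 43 min
Fri: 11:23–19:32 = 8 h 9 min; less 30 min break → 7 h 39 min
Sat: 06:43–11:55 = 5 h 12 min; less 30 min break → 4 h 42 min
Sun: 06:10–10:53 = 4 h 43 min; less 30 min break → 4 h 13 min
Wed reg 10 h 0 min / OT 0 h 36 min; Thu reg 5 h 43 min / OT 0 h 0 min; Fri reg 7 h 39 min / OT 0 h 0 min; Sat reg 4 h 42 min / OT 0 h 0 min; Sun reg 4 h 13 min / OT 0 h 0 min.
Totals: regular 32 h 17 min, overtime 0 h 36 min.

Regular 32.28 hours, overtime 0.60 hours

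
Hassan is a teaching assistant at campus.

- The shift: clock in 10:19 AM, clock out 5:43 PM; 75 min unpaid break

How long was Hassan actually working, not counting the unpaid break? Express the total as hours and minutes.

6 h 9 min

The shift: 10:19 AM–5:43 PM = 7 h 24 min; less 75 min break → 6 h 9 min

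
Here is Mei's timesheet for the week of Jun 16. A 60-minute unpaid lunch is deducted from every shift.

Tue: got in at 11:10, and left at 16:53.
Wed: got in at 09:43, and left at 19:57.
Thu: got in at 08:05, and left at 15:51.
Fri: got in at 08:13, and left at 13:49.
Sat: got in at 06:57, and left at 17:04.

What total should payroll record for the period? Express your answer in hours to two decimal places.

34.43 hours

Tue: 11:10–16:53 = 5 h 43 min; less 60 min break → 4 h 43 min
Wed: 09:43–19:57 = 10 h 14 min; less 60 min break → 9 h 14 min
Thu: 08:05–15:51 = 7 h 46 min; less 60 min break → 6 h 46 min
Fri: 08:13–13:49 = 5 h 36 min; less 60 min break → 4 h 36 min
Sat: 06:57–17:04 = 10 h 7 min; less 60 min break → 9 h 7 min
Total: 4 h 43 min + 9 h 14 min + 6 h 46 min + 4 h 36 min + 9 h 7 min = 34 h 26 min.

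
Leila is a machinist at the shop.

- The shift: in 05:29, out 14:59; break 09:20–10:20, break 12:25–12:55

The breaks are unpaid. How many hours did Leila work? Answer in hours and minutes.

The shift: 05:29–14:59 = 9 h 30 min; less 90 min break → 8 h 0 min

8 h 0 min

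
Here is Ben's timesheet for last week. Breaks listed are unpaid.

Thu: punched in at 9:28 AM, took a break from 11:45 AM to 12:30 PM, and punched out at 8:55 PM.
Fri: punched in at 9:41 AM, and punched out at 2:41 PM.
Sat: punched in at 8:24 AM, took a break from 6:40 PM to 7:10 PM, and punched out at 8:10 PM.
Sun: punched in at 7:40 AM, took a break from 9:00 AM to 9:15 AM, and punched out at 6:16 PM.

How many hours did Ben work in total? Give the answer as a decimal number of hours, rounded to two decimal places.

Thu: 9:28 AM–8:55 PM = 11 h 27 min; less 45 min break → 10 h 42 min
Fri: 9:41 AM–2:41 PM = 5 h 0 min
Sat: 8:24 AM–8:10 PM = 11 h 46 min; less 30 min break → 11 h 16 min
Sun: 7:40 AM–6:16 PM = 10 h 36 min; less 15 min break → 10 h 21 min
Total: 10 h 42 min + 5 h 0 min + 11 h 16 min + 10 h 21 min = 37 h 19 min.

37.32 hours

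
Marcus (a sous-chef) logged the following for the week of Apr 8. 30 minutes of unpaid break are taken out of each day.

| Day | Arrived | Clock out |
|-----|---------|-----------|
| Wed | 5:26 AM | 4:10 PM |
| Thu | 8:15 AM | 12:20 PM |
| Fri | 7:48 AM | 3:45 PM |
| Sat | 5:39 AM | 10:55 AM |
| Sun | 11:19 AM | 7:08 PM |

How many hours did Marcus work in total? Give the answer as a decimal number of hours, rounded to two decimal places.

Wed: 5:26 AM–4:10 PM = 10 h 44 min; less 30 min break → 10 h 14 min
Thu: 8:15 AM–12:20 PM = 4 h 5 min; less 30 min break → 3 h 35 min
Fri: 7:48 AM–3:45 PM = 7 h 57 min; less 30 min break → 7 h 27 min
Sat: 5:39 AM–10:55 AM = 5 h 16 min; less 30 min break → 4 h 46 min
Sun: 11:19 AM–7:08 PM = 7 h 49 min; less 30 min break → 7 h 19 min
Total: 10 h 14 min + 3 h 35 min + 7 h 27 min + 4 h 46 min + 7 h 19 min = 33 h 21 min.

33.35 hours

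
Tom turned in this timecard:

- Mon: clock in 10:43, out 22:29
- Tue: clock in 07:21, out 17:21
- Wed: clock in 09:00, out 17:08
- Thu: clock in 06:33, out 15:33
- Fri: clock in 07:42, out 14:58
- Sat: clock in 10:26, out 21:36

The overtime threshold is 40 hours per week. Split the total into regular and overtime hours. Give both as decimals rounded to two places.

Regular 40.00 hours, overtime 17.33 hours

Mon: 10:43–22:29 = 11 h 46 min
Tue: 07:21–17:21 = 10 h 0 min
Wed: 09:00–17:08 = 8 h 8 min
Thu: 06:33–15:33 = 9 h 0 min
Fri: 07:42–14:58 = 7 h 16 min
Sat: 10:26–21:36 = 11 h 10 min
Total worked: 57 h 20 min = 57.33 h.
Threshold 40 h → overtime 17 h 20 min, regular 40 h 0 min.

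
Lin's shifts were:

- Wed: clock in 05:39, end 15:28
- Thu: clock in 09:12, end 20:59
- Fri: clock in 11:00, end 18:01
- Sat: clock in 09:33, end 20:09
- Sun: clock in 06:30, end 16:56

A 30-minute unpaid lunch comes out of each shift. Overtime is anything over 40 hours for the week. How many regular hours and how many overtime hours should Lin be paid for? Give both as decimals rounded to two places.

Regular 40.00 hours, overtime 7.15 hours

Wed: 05:39–15:28 = 9 h 49 min; less 30 min break → 9 h 19 min
Thu: 09:12–20:59 = 11 h 47 min; less 30 min break → 11 h 17 min
Fri: 11:00–18:01 = 7 h 1 min; less 30 min break → 6 h 31 min
Sat: 09:33–20:09 = 10 h 36 min; less 30 min break → 10 h 6 min
Sun: 06:30–16:56 = 10 h 26 min; less 30 min break → 9 h 56 min
Total worked: 47 h 9 min = 47.15 h.
Threshold 40 h → overtime 7 h 9 min, regular 40 h 0 min.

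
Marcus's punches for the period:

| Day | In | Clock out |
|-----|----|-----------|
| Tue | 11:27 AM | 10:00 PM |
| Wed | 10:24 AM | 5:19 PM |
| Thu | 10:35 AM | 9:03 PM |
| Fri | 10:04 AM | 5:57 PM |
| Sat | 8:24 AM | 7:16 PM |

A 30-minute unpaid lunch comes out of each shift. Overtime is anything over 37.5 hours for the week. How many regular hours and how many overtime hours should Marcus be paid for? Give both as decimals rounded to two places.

Regular 37.50 hours, overtime 6.68 hours

Tue: 11:27 AM–10:00 PM = 10 h 33 min; less 30 min break → 10 h 3 min
Wed: 10:24 AM–5:19 PM = 6 h 55 min; less 30 min break → 6 h 25 min
Thu: 10:35 AM–9:03 PM = 10 h 28 min; less 30 min break → 9 h 58 min
Fri: 10:04 AM–5:57 PM = 7 h 53 min; less 30 min break → 7 h 23 min
Sat: 8:24 AM–7:16 PM = 10 h 52 min; less 30 min break → 10 h 22 min
Total worked: 44 h 11 min = 44.18 h.
Threshold 37.5 h → overtime 6 h 41 min, regular 37 h 30 min.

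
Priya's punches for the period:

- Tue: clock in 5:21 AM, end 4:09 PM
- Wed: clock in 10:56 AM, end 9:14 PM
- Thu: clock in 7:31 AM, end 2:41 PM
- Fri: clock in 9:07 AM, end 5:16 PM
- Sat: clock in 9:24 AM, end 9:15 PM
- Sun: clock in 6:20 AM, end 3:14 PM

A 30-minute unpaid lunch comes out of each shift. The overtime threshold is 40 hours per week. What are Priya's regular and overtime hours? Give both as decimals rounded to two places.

Tue: 5:21 AM–4:09 PM = 10 h 48 min; less 30 min break → 10 h 18 min
Wed: 10:56 AM–9:14 PM = 10 h 18 min; less 30 min break → 9 h 48 min
Thu: 7:31 AM–2:41 PM = 7 h 10 min; less 30 min break → 6 h 40 min
Fri: 9:07 AM–5:16 PM = 8 h 9 min; less 30 min break → 7 h 39 min
Sat: 9:24 AM–9:15 PM = 11 h 51 min; less 30 min break → 11 h 21 min
Sun: 6:20 AM–3:14 PM = 8 h 54 min; less 30 min break → 8 h 24 min
Total worked: 54 h 10 min = 54.17 h.
Threshold 40 h → overtime 14 h 10 min, regular 40 h 0 min.

Regular 40.00 hours, overtime 14.17 hours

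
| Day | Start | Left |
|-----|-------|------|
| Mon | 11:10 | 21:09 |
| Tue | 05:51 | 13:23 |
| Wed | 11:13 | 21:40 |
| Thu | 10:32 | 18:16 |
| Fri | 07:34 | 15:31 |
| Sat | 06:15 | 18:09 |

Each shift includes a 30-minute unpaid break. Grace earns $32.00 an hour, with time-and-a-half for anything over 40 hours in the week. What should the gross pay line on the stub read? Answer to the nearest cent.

$1882.40

Mon: 11:10–21:09 = 9 h 59 min; less 30 min break → 9 h 29 min
Tue: 05:51–13:23 = 7 h 32 min; less 30 min break → 7 h 2 min
Wed: 11:13–21:40 = 10 h 27 min; less 30 min break → 9 h 57 min
Thu: 10:32–18:16 = 7 h 44 min; less 30 min break → 7 h 14 min
Fri: 07:34–15:31 = 7 h 57 min; less 30 min break → 7 h 27 min
Sat: 06:15–18:09 = 11 h 54 min; less 30 min break → 11 h 24 min
Total worked: 52 h 33 min = 3153 min.
Regular 40 h 0 min = 2400 min at $32.00/h; overtime 12 h 33 min = 753 min at $48.00/h.
Pay = (2400 × $32.00 + 753 × $48.00) ÷ 60 = $1882.40.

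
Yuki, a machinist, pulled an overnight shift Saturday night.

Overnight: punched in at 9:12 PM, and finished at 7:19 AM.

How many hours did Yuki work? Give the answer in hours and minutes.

10 h 7 min

Overnight: 9:12 PM → midnight = 2 h 48 min; midnight → 7:19 AM = 7 h 19 min; span 10 h 7 min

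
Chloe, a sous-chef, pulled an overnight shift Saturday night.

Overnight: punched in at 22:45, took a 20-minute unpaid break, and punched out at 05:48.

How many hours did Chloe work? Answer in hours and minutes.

Overnight: 22:45 → midnight = 1 h 15 min; midnight → 05:48 = 5 h 48 min; span 7 h 3 min; less 20 min break → 6 h 43 min

6 h 43 min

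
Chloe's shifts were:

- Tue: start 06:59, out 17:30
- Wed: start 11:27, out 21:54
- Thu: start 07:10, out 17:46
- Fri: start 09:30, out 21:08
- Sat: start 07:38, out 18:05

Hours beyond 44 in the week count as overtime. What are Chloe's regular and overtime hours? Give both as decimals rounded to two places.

Regular 44.00 hours, overtime 9.65 hours

Tue: 06:59–17:30 = 10 h 31 min
Wed: 11:27–21:54 = 10 h 27 min
Thu: 07:10–17:46 = 10 h 36 min
Fri: 09:30–21:08 = 11 h 38 min
Sat: 07:38–18:05 = 10 h 27 min
Total worked: 53 h 39 min = 53.65 h.
Threshold 44 h → overtime 9 h 39 min, regular 44 h 0 min.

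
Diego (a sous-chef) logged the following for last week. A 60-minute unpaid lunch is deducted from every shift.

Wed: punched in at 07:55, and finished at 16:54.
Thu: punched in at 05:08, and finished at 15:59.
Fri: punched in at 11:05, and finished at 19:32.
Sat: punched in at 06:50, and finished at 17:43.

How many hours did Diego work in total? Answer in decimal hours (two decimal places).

Wed: 07:55–16:54 = 8 h 59 min; less 60 min break → 7 h 59 min
Thu: 05:08–15:59 = 10 h 51 min; less 60 min break → 9 h 51 min
Fri: 11:05–19:32 = 8 h 27 min; less 60 min break → 7 h 27 min
Sat: 06:50–17:43 = 10 h 53 min; less 60 min break → 9 h 53 min
Total: 7 h 59 min + 9 h 51 min + 7 h 27 min + 9 h 53 min = 35 h 10 min.

35.17 hours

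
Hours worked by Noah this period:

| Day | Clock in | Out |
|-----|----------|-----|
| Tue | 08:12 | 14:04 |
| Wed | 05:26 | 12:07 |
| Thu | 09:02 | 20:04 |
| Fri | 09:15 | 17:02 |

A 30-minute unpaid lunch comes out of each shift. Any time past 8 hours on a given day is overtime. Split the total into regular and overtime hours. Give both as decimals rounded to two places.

Tue: 08:12–14:04 = 5 h 52 min; less 30 min break → 5 h 22 min
Wed: 05:26–12:07 = 6 h 41 min; less 30 min break → 6 h 11 min
Thu: 09:02–20:04 = 11 h 2 min; less 30 min break → 10 h 32 min
Fri: 09:15–17:02 = 7 h 47 min; less 30 min break → 7 h 17 min
Tue reg 5 h 22 min / OT 0 h 0 min; Wed reg 6 h 11 min / OT 0 h 0 min; Thu reg 8 h 0 min / OT 2 h 32 min; Fri reg 7 h 17 min / OT 0 h 0 min.
Totals: regular 26 h 50 min, overtime 2 h 32 min.

Regular 26.83 hours, overtime 2.53 hours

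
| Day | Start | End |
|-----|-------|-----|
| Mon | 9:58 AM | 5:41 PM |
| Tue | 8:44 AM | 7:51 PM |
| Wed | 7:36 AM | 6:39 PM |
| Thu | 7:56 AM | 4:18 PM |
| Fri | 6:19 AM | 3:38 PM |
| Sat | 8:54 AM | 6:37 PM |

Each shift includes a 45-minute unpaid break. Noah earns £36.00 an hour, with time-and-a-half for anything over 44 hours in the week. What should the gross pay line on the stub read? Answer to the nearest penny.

Mon: 9:58 AM–5:41 PM = 7 h 43 min; less 45 min break → 6 h 58 min
Tue: 8:44 AM–7:51 PM = 11 h 7 min; less 45 min break → 10 h 22 min
Wed: 7:36 AM–6:39 PM = 11 h 3 min; less 45 min break → 10 h 18 min
Thu: 7:56 AM–4:18 PM = 8 h 22 min; less 45 min break → 7 h 37 min
Fri: 6:19 AM–3:38 PM = 9 h 19 min; less 45 min break → 8 h 34 min
Sat: 8:54 AM–6:37 PM = 9 h 43 min; less 45 min break → 8 h 58 min
Total worked: 52 h 47 min = 3167 min.
Regular 44 h 0 min = 2640 min at £36.00/h; overtime 8 h 47 min = 527 min at £54.00/h.
Pay = (2640 × £36.00 + 527 × £54.00) ÷ 60 = £2058.30.

£2058.30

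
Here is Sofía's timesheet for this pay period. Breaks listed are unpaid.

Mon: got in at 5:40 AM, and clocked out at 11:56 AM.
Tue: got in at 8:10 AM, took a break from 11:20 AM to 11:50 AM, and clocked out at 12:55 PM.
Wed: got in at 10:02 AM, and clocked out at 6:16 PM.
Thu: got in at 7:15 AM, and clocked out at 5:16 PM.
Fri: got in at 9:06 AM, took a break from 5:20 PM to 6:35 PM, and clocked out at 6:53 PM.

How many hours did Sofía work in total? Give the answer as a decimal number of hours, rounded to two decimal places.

Mon: 5:40 AM–11:56 AM = 6 h 16 min
Tue: 8:10 AM–12:55 PM = 4 h 45 min; less 30 min break → 4 h 15 min
Wed: 10:02 AM–6:16 PM = 8 h 14 min
Thu: 7:15 AM–5:16 PM = 10 h 1 min
Fri: 9:06 AM–6:53 PM = 9 h 47 min; less 75 min break → 8 h 32 min
Total: 6 h 16 min + 4 h 15 min + 8 h 14 min + 10 h 1 min + 8 h 32 min = 37 h 18 min.

37.30 hours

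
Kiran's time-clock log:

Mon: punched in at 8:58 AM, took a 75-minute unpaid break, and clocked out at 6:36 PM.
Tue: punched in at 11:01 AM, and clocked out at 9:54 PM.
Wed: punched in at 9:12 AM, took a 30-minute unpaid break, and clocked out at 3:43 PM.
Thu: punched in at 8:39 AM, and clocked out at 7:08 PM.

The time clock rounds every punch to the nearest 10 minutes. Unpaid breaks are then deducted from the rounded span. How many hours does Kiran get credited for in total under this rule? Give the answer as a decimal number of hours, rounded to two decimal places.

35.75 hours

Mon: in 8:58 AM→9:00 AM, out 6:36 PM→6:40 PM; 9 h 40 min − 75 min = 8 h 25 min
Tue: in 11:01 AM→11:00 AM, out 9:54 PM→9:50 PM; 10 h 50 min
Wed: in 9:12 AM→9:10 AM, out 3:43 PM→3:40 PM; 6 h 30 min − 30 min = 6 h 0 min
Thu: in 8:39 AM→8:40 AM, out 7:08 PM→7:10 PM; 10 h 30 min
Total credited: 35 h 45 min.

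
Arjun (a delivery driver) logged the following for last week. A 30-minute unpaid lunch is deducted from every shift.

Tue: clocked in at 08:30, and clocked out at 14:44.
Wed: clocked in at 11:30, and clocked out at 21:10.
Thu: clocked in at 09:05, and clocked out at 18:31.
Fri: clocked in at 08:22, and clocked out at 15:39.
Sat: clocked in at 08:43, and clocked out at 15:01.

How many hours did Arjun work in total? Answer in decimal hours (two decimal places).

36.42 hours

Tue: 08:30–14:44 = 6 h 14 min; less 30 min break → 5 h 44 min
Wed: 11:30–21:10 = 9 h 40 min; less 30 min break → 9 h 10 min
Thu: 09:05–18:31 = 9 h 26 min; less 30 min break → 8 h 56 min
Fri: 08:22–15:39 = 7 h 17 min; less 30 min break → 6 h 47 min
Sat: 08:43–15:01 = 6 h 18 min; less 30 min break → 5 h 48 min
Total: 5 h 44 min + 9 h 10 min + 8 h 56 min + 6 h 47 min + 5 h 48 min = 36 h 25 min.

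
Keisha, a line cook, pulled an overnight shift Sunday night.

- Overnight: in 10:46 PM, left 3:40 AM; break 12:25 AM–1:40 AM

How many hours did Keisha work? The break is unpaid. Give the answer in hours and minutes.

Overnight: 10:46 PM → midnight = 1 h 14 min; midnight → 3:40 AM = 3 h 40 min; span 4 h 54 min; less 75 min break → 3 h 39 min

3 h 39 min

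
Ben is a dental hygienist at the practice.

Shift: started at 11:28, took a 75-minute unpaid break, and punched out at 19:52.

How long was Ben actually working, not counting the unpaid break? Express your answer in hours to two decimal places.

7.15 hours

Shift: 11:28–19:52 = 8 h 24 min; less 75 min break → 7 h 9 min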